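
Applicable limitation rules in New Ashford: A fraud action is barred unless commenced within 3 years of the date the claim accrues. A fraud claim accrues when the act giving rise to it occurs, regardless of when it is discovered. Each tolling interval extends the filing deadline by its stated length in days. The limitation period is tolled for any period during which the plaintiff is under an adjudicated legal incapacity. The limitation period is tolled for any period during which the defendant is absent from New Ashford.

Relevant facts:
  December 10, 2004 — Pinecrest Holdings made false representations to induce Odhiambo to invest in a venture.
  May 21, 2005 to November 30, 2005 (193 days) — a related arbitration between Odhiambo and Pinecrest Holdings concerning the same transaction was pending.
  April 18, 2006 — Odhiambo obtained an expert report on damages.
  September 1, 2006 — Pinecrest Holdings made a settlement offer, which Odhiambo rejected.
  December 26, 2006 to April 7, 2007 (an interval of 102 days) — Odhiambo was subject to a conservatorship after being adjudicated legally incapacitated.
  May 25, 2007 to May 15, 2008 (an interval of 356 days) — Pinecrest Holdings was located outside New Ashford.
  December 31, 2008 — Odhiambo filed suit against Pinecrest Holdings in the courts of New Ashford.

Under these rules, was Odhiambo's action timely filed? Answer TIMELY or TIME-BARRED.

TIMELY

The claim accrued on December 10, 2004, when the wrongful act occurred.
Adding the 3 years base period to December 10, 2004 gives a deadline of December 10, 2007, before any tolling.
Because the plaintiff's legal incapacity ran from December 26, 2006 to April 7, 2007, the deadline is extended by 102 days to March 21, 2008.
The period was tolled for 356 days by the defendant's absence from the jurisdiction (May 25, 2007 to May 15, 2008), pushing the deadline to March 12, 2009.
No stated provision tolls the period for a pending arbitration, so the interval from May 21, 2005 to November 30, 2005 has no effect on the deadline.
None of the other events listed affects the running of the period under the stated rules.
Odhiambo filed on December 31, 2008, before the March 12, 2009 deadline, so the action is timely.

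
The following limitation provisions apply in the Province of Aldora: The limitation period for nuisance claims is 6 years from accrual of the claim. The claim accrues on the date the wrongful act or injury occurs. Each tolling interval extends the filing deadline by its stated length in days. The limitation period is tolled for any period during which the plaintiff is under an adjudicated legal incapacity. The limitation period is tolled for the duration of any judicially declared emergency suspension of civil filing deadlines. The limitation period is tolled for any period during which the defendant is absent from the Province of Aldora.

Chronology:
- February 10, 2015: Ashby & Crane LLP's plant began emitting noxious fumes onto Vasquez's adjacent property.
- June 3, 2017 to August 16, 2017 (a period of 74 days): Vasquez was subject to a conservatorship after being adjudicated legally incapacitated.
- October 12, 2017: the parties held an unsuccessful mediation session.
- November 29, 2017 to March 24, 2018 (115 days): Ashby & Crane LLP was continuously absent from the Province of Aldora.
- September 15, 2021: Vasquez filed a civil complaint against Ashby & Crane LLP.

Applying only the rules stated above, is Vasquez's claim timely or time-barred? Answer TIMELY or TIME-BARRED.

The claim accrued on February 10, 2015, when the wrongful act occurred.
6 years from February 10, 2015 is February 10, 2021.
The plaintiff's legal incapacity from June 3, 2017 to August 16, 2017 tolled the period for 74 days, extending the deadline to April 25, 2021.
Because the defendant's absence from the jurisdiction ran from November 29, 2017 to March 24, 2018, the deadline is extended by 115 days to August 18, 2021.
Nothing else in the chronology tolls or restarts the period.
The September 15, 2021 filing falls after the August 18, 2021 deadline; the claim is time-barred.

TIME-BARRED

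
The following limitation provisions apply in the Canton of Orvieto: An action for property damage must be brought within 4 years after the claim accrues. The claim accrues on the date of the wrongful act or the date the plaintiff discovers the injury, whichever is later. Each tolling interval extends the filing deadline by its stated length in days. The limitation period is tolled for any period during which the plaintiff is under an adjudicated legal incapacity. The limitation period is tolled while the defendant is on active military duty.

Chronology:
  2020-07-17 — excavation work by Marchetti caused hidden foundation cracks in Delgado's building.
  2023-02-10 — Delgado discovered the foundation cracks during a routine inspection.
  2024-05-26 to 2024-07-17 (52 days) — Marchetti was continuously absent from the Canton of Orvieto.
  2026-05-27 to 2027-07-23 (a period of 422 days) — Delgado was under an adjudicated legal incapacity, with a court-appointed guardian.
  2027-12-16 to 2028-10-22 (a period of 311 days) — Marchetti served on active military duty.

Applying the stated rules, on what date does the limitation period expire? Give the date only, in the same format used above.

2029-02-12

Because discovery on 2023-02-10 post-dates the 2020-07-17 act, accrual under the later-of rule falls on 2023-02-10.
4 years from 2023-02-10 is 2027-02-10.
Because the plaintiff's legal incapacity ran from 2026-05-27 to 2027-07-23, the deadline is extended by 422 days to 2028-04-07.
The defendant's active military service from 2027-12-16 to 2028-10-22 tolled the period for 311 days, extending the deadline to 2029-02-12.
Although the defendant's absence ran from 2024-05-26 to 2024-07-17, the stated rules do not make that a tolling event, so it is disregarded.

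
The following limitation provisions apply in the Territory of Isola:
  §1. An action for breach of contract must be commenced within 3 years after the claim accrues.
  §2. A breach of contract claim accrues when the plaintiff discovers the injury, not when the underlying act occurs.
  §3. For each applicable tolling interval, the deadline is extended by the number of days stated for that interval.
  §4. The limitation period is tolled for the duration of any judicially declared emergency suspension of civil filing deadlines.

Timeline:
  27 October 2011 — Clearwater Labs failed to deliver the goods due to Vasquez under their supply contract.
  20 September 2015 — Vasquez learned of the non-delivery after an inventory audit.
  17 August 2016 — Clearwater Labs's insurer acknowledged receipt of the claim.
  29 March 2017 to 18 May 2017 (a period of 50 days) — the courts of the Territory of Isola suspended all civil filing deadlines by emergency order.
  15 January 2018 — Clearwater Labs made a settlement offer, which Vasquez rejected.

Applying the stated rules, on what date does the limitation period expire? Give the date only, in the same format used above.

9 November 2018

Accrual is tied to discovery, so the period began on 20 September 2015 rather than on 27 October 2011 when the act occurred.
Adding the 3 years base period to 20 September 2015 gives a deadline of 20 September 2018, before any tolling.
The period was tolled for 50 days by the emergency suspension of filing deadlines (29 March 2017 to 18 May 2017), pushing the deadline to 9 November 2018.
Nothing else in the chronology tolls or restarts the period.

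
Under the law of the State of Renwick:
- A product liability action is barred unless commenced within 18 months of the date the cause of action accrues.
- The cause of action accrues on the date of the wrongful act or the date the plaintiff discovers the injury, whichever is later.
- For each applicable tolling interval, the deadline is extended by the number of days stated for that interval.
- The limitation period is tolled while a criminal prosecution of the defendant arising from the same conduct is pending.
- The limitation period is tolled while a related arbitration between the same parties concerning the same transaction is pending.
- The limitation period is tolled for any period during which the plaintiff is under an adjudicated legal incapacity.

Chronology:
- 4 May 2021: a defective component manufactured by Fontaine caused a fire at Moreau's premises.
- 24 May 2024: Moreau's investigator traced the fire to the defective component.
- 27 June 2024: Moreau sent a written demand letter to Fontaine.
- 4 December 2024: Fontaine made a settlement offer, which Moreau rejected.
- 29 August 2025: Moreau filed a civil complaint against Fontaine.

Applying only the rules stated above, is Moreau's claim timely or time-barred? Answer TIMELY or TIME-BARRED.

Because discovery on 24 May 2024 post-dates the 4 May 2021 act, accrual under the later-of rule falls on 24 May 2024.
18 months from 24 May 2024 is 24 November 2025.
Nothing else in the chronology tolls or restarts the period.
The 29 August 2025 filing precedes the 24 November 2025 deadline; the claim is timely.

TIMELY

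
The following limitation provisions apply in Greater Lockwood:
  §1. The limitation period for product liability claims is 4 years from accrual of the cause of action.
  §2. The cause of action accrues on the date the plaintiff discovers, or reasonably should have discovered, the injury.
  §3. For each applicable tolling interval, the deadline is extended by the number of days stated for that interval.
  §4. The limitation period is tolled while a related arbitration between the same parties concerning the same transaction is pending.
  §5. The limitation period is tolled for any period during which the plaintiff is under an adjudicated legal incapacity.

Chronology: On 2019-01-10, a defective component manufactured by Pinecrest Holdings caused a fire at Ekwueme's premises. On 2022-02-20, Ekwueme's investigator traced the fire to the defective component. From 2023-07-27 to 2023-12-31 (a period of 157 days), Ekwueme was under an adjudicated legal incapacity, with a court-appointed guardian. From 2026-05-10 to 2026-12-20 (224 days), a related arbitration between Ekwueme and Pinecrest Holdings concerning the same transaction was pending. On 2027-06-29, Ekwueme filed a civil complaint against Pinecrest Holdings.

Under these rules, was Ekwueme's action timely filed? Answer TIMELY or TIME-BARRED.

TIME-BARRED

Accrual is tied to discovery, so the period began on 2022-02-20 rather than on 2019-01-10 when the act occurred.
The untolled deadline — 4 years after 2022-02-20 — is 2026-02-20.
The plaintiff's legal incapacity from 2023-07-27 to 2023-12-31 tolled the period for 157 days, extending the deadline to 2026-07-27.
Because the pending related arbitration ran from 2026-05-10 to 2026-12-20, the deadline is extended by 224 days to 2027-03-08.
Ekwueme filed on 2027-06-29, after the 2027-03-08 deadline, so the action is time-barred.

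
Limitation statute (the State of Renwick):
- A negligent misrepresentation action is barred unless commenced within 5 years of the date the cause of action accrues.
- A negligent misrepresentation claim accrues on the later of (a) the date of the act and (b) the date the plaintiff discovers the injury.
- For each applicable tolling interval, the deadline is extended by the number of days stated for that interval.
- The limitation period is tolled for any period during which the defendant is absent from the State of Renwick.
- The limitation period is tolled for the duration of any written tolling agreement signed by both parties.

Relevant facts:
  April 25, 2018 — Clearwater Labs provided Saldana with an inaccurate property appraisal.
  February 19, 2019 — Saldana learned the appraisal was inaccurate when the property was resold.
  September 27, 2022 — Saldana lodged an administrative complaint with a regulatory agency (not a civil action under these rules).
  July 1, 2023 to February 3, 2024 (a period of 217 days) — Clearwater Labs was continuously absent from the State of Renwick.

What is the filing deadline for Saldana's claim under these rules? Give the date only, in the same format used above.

September 23, 2024

Taking the later of the act (April 25, 2018) and discovery (February 19, 2019), the claim accrued on February 19, 2019.
5 years from February 19, 2019 is February 19, 2024.
The period was tolled for 217 days by the defendant's absence from the jurisdiction (July 1, 2023 to February 3, 2024), pushing the deadline to September 23, 2024.
The other events in the timeline have no effect on the limitation period under the stated rules.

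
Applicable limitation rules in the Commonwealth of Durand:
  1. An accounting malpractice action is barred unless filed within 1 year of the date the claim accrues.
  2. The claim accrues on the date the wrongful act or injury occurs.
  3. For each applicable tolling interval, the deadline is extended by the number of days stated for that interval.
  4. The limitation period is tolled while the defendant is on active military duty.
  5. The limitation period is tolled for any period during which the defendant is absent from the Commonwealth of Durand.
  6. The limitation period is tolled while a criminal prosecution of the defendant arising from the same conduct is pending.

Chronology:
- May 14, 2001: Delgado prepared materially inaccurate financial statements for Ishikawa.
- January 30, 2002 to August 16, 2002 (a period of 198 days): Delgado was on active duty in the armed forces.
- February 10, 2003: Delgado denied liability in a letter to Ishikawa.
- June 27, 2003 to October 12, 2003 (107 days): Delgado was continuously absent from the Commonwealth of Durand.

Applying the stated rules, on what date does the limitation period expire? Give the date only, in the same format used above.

The claim accrued on May 14, 2001, when the wrongful act occurred.
1 year from May 14, 2001 is May 14, 2002.
The period was tolled for 198 days by the defendant's active military service (January 30, 2002 to August 16, 2002), pushing the deadline to November 28, 2002.
The defendant's absence from the jurisdiction starting June 27, 2003 came too late — the period had run on November 28, 2002 — and so does not extend the deadline.
Nothing else in the chronology tolls or restarts the period.

November 28, 2002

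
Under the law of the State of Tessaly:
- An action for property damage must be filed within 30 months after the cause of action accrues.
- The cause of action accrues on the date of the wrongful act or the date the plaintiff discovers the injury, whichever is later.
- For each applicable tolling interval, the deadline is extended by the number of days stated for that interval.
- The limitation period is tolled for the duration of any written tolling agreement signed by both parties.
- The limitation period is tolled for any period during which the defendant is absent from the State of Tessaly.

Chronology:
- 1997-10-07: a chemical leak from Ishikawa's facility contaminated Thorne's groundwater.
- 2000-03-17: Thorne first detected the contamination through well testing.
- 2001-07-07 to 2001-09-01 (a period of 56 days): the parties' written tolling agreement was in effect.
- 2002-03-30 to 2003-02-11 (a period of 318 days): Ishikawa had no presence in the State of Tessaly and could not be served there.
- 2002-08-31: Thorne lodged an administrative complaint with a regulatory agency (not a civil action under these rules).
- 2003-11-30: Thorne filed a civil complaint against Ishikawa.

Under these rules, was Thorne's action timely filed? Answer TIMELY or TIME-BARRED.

Taking the later of the act (1997-10-07) and discovery (2000-03-17), the claim accrued on 2000-03-17.
30 months from 2000-03-17 is 2002-09-17.
The written tolling agreement from 2001-07-07 to 2001-09-01 tolled the period for 56 days, extending the deadline to 2002-11-12.
The period was tolled for 318 days by the defendant's absence from the jurisdiction (2002-03-30 to 2003-02-11), pushing the deadline to 2003-09-26.
The other events in the timeline have no effect on the limitation period under the stated rules.
The 2003-11-30 filing falls after the 2003-09-26 deadline; the claim is time-barred.

TIME-BARRED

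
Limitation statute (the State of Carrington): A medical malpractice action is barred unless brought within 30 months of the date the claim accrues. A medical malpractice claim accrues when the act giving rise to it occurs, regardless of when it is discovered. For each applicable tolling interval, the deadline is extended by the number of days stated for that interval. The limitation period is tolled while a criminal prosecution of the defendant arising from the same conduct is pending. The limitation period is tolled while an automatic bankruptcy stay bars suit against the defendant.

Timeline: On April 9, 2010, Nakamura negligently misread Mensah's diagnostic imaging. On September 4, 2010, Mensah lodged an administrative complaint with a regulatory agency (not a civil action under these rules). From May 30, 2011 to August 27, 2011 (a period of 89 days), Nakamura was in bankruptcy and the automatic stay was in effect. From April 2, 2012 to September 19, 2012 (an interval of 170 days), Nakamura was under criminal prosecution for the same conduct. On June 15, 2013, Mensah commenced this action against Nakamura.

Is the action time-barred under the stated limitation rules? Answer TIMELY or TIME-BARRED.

The limitation period began to run on April 9, 2010.
30 months from April 9, 2010 is October 9, 2012.
The automatic bankruptcy stay from May 30, 2011 to August 27, 2011 tolled the period for 89 days, extending the deadline to January 6, 2013.
Because the pending criminal prosecution ran from April 2, 2012 to September 19, 2012, the deadline is extended by 170 days to June 25, 2013.
None of the other events listed affects the running of the period under the stated rules.
The June 15, 2013 filing precedes the June 25, 2013 deadline; the claim is timely.

TIMELY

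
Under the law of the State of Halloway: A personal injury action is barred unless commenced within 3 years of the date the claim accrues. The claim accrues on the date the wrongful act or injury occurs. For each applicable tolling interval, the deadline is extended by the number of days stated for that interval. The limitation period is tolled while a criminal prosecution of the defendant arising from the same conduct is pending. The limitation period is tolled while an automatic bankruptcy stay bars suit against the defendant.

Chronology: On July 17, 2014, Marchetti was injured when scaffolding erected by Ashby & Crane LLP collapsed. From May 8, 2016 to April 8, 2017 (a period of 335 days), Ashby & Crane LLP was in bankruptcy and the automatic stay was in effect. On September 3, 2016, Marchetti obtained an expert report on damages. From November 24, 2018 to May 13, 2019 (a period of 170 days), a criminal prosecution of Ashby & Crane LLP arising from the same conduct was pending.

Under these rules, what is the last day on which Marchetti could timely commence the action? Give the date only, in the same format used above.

June 17, 2018

The claim accrued on July 17, 2014, when the wrongful act occurred.
3 years from July 17, 2014 is July 17, 2017.
Because the automatic bankruptcy stay ran from May 8, 2016 to April 8, 2017, the deadline is extended by 335 days to June 17, 2018.
The pending criminal prosecution from November 24, 2018 to May 13, 2019 began after the period had already run on June 17, 2018, so it has no tolling effect.
The other events in the timeline have no effect on the limitation period under the stated rules.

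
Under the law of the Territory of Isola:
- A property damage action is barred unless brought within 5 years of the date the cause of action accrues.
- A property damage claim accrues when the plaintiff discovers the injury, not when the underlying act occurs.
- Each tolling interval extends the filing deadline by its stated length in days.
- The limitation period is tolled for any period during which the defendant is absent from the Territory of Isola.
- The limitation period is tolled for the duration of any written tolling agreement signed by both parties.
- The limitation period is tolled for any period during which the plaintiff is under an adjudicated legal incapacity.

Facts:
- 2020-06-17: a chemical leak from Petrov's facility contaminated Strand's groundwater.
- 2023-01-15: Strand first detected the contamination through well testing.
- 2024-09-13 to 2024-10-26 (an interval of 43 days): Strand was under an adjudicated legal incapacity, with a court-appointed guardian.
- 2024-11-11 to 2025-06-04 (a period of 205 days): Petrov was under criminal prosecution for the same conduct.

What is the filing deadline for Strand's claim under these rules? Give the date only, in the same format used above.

2028-02-27

Accrual is tied to discovery, so the period began on 2023-01-15 rather than on 2020-06-17 when the act occurred.
The untolled deadline — 5 years after 2023-01-15 — is 2028-01-15.
The period was tolled for 43 days by the plaintiff's legal incapacity (2024-09-13 to 2024-10-26), pushing the deadline to 2028-02-27.
The pending criminal prosecution from 2024-11-11 to 2025-06-04 does not toll the period, because no stated rule makes a criminal prosecution a tolling event.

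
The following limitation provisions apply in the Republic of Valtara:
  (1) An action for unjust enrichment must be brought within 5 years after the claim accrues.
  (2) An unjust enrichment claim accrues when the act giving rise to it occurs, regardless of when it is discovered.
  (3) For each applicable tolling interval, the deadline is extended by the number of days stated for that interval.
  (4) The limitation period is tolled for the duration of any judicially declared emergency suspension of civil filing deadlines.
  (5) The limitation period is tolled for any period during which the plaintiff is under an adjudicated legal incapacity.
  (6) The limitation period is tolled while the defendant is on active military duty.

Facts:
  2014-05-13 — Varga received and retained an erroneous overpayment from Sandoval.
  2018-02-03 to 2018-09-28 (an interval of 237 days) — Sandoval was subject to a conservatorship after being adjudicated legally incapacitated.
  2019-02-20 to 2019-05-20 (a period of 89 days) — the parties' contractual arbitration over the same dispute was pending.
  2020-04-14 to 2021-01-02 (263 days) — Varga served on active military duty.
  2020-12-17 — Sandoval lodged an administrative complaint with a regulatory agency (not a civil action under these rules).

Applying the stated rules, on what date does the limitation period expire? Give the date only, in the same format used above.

2020-01-05

The claim accrued on 2014-05-13, when the wrongful act occurred.
5 years from 2014-05-13 is 2019-05-13.
The period was tolled for 237 days by the plaintiff's legal incapacity (2018-02-03 to 2018-09-28), pushing the deadline to 2020-01-05.
The defendant's active military service starting 2020-04-14 came too late — the period had run on 2020-01-05 — and so does not extend the deadline.
No stated provision tolls the period for a pending arbitration, so the interval from 2019-02-20 to 2019-05-20 has no effect on the deadline.
The other events in the timeline have no effect on the limitation period under the stated rules.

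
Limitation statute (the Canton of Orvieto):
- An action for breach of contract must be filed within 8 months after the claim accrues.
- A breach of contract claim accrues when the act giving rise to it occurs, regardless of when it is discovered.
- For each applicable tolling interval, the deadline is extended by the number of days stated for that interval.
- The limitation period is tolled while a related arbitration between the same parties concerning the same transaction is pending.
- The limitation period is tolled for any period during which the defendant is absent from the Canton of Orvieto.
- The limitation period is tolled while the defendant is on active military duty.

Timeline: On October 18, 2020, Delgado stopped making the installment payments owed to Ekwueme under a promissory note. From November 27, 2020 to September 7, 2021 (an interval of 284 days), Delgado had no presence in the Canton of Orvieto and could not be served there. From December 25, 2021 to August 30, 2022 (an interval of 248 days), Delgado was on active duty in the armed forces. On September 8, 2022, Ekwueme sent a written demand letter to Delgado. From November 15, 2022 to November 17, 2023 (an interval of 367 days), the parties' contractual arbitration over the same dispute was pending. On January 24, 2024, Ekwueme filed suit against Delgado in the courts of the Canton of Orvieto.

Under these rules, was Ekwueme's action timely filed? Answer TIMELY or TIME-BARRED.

TIME-BARRED

The claim accrued on October 18, 2020, the date of the act.
8 months from October 18, 2020 is June 18, 2021.
The period was tolled for 284 days by the defendant's absence from the jurisdiction (November 27, 2020 to September 7, 2021), pushing the deadline to March 29, 2022.
The period was tolled for 248 days by the defendant's active military service (December 25, 2021 to August 30, 2022), pushing the deadline to December 2, 2022.
The pending related arbitration from November 15, 2022 to November 17, 2023 tolled the period for 367 days, extending the deadline to December 4, 2023.
None of the other events listed affects the running of the period under the stated rules.
Filing on January 24, 2024 missed the December 4, 2023 deadline — the action is time-barred.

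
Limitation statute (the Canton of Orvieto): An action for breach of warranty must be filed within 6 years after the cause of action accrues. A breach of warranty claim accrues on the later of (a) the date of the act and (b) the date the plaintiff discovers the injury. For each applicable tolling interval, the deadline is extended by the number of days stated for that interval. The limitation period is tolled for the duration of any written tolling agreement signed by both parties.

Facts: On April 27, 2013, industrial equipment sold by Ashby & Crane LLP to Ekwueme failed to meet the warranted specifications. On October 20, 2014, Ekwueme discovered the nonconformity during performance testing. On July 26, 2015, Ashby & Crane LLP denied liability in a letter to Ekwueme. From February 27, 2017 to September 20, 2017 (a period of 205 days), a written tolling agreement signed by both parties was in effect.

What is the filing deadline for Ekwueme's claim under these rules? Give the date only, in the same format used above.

May 13, 2021

Taking the later of the act (April 27, 2013) and discovery (October 20, 2014), the claim accrued on October 20, 2014.
Adding the 6 years base period to October 20, 2014 gives a deadline of October 20, 2020, before any tolling.
The period was tolled for 205 days by the written tolling agreement (February 27, 2017 to September 20, 2017), pushing the deadline to May 13, 2021.
The other events in the timeline have no effect on the limitation period under the stated rules.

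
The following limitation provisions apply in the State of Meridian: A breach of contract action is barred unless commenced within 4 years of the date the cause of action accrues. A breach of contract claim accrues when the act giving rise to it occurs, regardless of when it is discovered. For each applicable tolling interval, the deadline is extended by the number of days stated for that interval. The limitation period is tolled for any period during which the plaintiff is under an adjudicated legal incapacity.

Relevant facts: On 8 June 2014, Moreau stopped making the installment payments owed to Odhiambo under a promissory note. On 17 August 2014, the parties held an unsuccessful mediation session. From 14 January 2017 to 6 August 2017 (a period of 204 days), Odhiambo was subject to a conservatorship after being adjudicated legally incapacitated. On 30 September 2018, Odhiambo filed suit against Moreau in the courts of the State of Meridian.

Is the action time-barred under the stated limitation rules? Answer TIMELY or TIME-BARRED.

The claim accrued on 8 June 2014, when the wrongful act occurred.
4 years from 8 June 2014 is 8 June 2018.
Because the plaintiff's legal incapacity ran from 14 January 2017 to 6 August 2017, the deadline is extended by 204 days to 29 December 2018.
None of the other events listed affects the running of the period under the stated rules.
Filing on 30 September 2018 beat the 29 December 2018 deadline — the action is timely.

TIMELY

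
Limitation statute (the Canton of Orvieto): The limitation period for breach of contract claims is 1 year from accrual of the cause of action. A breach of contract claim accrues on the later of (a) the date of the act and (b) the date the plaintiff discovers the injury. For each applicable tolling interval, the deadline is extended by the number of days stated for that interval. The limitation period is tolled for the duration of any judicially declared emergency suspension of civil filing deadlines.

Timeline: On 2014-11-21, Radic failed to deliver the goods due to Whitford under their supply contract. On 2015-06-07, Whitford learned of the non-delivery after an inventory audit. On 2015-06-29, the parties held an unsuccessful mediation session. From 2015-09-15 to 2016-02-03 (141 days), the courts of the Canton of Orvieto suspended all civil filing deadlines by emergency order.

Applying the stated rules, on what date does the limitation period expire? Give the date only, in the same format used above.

Because discovery on 2015-06-07 post-dates the 2014-11-21 act, accrual under the later-of rule falls on 2015-06-07.
1 year from 2015-06-07 is 2016-06-07.
The period was tolled for 141 days by the emergency suspension of filing deadlines (2015-09-15 to 2016-02-03), pushing the deadline to 2016-10-26.
The other events in the timeline have no effect on the limitation period under the stated rules.

2016-10-26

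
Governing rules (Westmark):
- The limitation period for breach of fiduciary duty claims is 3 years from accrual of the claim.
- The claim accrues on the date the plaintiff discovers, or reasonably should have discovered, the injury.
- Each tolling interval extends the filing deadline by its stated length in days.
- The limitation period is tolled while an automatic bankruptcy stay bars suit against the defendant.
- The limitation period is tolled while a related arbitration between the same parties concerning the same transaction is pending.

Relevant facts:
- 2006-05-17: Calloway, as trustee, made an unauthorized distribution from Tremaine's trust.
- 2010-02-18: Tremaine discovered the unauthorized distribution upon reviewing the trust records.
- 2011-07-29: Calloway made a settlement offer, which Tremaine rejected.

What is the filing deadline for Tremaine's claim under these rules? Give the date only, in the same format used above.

Accrual is tied to discovery, so the period began on 2010-02-18 rather than on 2006-05-17 when the act occurred.
The untolled deadline — 3 years after 2010-02-18 — is 2013-02-18.
Nothing else in the chronology tolls or restarts the period.

2013-02-18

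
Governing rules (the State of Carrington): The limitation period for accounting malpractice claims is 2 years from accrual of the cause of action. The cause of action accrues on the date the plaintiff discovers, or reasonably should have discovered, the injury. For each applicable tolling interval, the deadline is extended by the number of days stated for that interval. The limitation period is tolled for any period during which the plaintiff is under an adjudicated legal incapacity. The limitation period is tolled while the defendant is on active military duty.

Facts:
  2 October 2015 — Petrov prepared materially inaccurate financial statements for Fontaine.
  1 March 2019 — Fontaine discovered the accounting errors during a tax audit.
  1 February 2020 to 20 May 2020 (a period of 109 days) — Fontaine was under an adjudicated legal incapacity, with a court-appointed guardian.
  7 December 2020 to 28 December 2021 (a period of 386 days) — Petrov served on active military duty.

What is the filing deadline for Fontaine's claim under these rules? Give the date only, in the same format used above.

9 July 2022

The claim did not accrue until Fontaine discovered the injury on 1 March 2019; the 2 October 2015 act date does not start the clock under the stated rule.
2 years from 1 March 2019 is 1 March 2021.
Because the plaintiff's legal incapacity ran from 1 February 2020 to 20 May 2020, the deadline is extended by 109 days to 18 June 2021.
Because the defendant's active military service ran from 7 December 2020 to 28 December 2021, the deadline is extended by 386 days to 9 July 2022.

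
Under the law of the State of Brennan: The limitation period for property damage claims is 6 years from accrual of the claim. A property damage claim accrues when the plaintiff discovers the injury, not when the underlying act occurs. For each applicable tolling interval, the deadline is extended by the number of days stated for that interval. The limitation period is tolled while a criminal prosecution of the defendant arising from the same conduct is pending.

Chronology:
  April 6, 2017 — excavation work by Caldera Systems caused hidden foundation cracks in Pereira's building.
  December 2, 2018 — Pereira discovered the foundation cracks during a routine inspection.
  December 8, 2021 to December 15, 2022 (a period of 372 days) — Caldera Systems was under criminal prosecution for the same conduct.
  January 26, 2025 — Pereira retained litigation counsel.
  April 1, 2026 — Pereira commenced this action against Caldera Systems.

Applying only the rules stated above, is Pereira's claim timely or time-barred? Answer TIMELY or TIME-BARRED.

TIME-BARRED

Under the discovery rule, the claim accrued on December 2, 2018, when Pereira discovered the injury — not on the April 6, 2017 date of the underlying act.
6 years from December 2, 2018 is December 2, 2024.
Because the pending criminal prosecution ran from December 8, 2021 to December 15, 2022, the deadline is extended by 372 days to December 9, 2025.
Nothing else in the chronology tolls or restarts the period.
Filing on April 1, 2026 missed the December 9, 2025 deadline — the action is time-barred.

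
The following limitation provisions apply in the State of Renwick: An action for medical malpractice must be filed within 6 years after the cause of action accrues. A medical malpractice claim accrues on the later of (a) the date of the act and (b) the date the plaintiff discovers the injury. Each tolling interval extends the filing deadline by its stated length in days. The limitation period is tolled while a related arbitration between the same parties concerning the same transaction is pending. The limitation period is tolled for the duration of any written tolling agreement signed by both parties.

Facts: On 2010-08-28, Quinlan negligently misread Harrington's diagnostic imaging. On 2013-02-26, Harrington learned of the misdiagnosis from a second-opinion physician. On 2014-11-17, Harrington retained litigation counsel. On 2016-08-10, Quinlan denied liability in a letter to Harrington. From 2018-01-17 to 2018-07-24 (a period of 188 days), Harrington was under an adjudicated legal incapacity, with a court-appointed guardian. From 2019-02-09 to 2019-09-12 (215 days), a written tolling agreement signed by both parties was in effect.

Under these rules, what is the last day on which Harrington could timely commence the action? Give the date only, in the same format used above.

2019-09-29

Because discovery on 2013-02-26 post-dates the 2010-08-28 act, accrual under the later-of rule falls on 2013-02-26.
Adding the 6 years base period to 2013-02-26 gives a deadline of 2019-02-26, before any tolling.
Because the written tolling agreement ran from 2019-02-09 to 2019-09-12, the deadline is extended by 215 days to 2019-09-29.
Although the plaintiff's incapacity ran from 2018-01-17 to 2018-07-24, the stated rules do not make that a tolling event, so it is disregarded.
Nothing else in the chronology tolls or restarts the period.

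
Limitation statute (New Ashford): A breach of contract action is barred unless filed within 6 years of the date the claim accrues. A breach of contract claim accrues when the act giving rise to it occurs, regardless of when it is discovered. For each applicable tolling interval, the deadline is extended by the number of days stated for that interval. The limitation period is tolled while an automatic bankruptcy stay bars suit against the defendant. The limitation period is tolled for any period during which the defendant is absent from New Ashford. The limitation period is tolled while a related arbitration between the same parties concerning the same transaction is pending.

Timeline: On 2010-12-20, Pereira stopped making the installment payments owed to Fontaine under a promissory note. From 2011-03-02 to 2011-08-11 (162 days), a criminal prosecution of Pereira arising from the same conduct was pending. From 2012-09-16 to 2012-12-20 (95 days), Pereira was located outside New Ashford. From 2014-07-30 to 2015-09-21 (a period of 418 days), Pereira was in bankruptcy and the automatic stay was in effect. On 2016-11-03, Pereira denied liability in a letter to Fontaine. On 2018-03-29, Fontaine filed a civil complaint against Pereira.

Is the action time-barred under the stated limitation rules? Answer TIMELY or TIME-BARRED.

TIMELY

The claim accrued on 2010-12-20, when the wrongful act occurred.
Adding the 6 years base period to 2010-12-20 gives a deadline of 2016-12-20, before any tolling.
Because the defendant's absence from the jurisdiction ran from 2012-09-16 to 2012-12-20, the deadline is extended by 95 days to 2017-03-25.
Because the automatic bankruptcy stay ran from 2014-07-30 to 2015-09-21, the deadline is extended by 418 days to 2018-05-17.
No stated provision tolls the period for a criminal prosecution, so the interval from 2011-03-02 to 2011-08-11 has no effect on the deadline.
The other events in the timeline have no effect on the limitation period under the stated rules.
Fontaine filed on 2018-03-29, before the 2018-05-17 deadline, so the action is timely.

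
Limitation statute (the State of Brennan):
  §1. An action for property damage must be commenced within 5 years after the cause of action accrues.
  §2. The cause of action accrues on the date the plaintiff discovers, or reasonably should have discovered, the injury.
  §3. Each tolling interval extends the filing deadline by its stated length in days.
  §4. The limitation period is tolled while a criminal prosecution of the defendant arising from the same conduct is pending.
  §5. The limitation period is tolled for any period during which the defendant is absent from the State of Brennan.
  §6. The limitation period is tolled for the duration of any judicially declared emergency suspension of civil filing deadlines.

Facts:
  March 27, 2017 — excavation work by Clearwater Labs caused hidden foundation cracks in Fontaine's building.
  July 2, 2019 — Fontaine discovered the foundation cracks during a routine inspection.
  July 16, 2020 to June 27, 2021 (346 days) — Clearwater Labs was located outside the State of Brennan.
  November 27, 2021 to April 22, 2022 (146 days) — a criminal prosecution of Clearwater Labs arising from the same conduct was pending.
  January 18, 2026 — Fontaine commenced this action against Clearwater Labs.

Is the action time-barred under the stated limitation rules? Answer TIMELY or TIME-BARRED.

TIME-BARRED

Under the discovery rule, the claim accrued on July 2, 2019, when Fontaine discovered the injury — not on the March 27, 2017 date of the underlying act.
The untolled deadline — 5 years after July 2, 2019 — is July 2, 2024.
The period was tolled for 346 days by the defendant's absence from the jurisdiction (July 16, 2020 to June 27, 2021), pushing the deadline to June 13, 2025.
The period was tolled for 146 days by the pending criminal prosecution (November 27, 2021 to April 22, 2022), pushing the deadline to November 6, 2025.
Fontaine filed on January 18, 2026, after the November 6, 2025 deadline, so the action is time-barred.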